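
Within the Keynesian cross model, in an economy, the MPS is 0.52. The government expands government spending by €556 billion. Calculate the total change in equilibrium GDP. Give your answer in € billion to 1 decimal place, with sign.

MPC = 1 − MPS = 1 − 0.52 = 0.48.
Government-spending multiplier = 1/(1 − MPC) = 1/(1 − 0.48) = 1/0.52 ≈ 1.923.
ΔY = k × ΔG = (+€556 billion) / 0.52 ≈ +€1,069.2 billion.

+€1,069.2 billion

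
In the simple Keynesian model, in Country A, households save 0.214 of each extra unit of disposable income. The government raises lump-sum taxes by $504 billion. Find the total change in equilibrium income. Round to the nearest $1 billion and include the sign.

−$1,851 billion

MPC = 1 − MPS = 1 − 0.214 = 0.786.
A lump-sum tax change of +$504 billion shifts disposable income by −$504 billion; first-round consumption changes by −c × ΔT = −0.786 × (+$504 billion) = −$396.144 billion.
Expenditure multiplier = 1/(1 − MPC) = 1/(1 − 0.786) = 1/0.214 ≈ 4.673.
The tax multiplier is −c × k ≈ −3.673, so ΔY = k × (−c·ΔT) = (−$396.144 billion) / 0.214 ≈ −$1,851 billion.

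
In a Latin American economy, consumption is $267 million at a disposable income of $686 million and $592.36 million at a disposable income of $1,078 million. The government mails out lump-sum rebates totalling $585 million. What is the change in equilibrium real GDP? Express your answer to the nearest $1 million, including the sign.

+$2,856 million

MPC = ΔC/ΔYd = (592.36 − 267)/(1,078 − 686) = 325.36/392 = 0.83.
A lump-sum tax change of −$585 million shifts disposable income by +$585 million; first-round consumption changes by −c × ΔT = −0.83 × (−$585 million) = +$485.55 million.
Expenditure multiplier = 1/(1 − MPC) = 1/(1 − 0.83) = 1/0.17 ≈ 5.882.
The tax multiplier is −c × k ≈ −4.882, so ΔY = k × (−c·ΔT) = (+$485.55 million) / 0.17 ≈ +$2,856 million.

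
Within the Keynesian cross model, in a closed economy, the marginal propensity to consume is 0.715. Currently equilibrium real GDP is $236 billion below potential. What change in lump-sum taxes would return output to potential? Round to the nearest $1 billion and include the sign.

−$94 billion

Spending multiplier = 1/(1 − MPC) = 1/(1 − 0.715) = 1/0.285 ≈ 3.509.
Tax multiplier = −c·k = −0.715/0.285 ≈ −2.509. Need ΔY = +$236 billion, so ΔT = ΔY/(−c·k) = −(+$236 billion) × 0.285 / 0.715 ≈ −$94 billion.
The government should cut lump-sum taxes by $94 billion.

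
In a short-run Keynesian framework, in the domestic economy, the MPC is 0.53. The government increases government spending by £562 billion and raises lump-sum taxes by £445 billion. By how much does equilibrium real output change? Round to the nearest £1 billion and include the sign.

Expenditure multiplier = 1/(1 − MPC) = 1/(1 − 0.53) = 1/0.47 ≈ 2.128.
ΔG contributes k·ΔG = (+£562 billion) / 0.47 ≈ +£1,195.7 billion.
ΔT of +£445 billion changes first-round spending by −c·ΔT = −£235.85 billion, contributing k·(−c·ΔT) = (−£235.85 billion) / 0.47 ≈ −£501.8 billion.
Net ΔY = k(ΔG − c·ΔT) = (+£326.15 billion) / 0.47 ≈ +£694 billion.

+£694 billion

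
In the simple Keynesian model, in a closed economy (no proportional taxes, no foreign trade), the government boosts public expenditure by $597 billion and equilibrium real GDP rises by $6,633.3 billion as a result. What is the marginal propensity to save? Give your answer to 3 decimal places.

0.090

Implied spending multiplier k = ΔY/ΔG = 6,633.3/597 ≈ 11.1111.
Since k = 1/(1 − MPC), MPC = 1 − 1/k = 1 − ΔG/ΔY = 1 − 597/6,633.3 ≈ 0.910.
MPS = 1 − MPC = 0.090.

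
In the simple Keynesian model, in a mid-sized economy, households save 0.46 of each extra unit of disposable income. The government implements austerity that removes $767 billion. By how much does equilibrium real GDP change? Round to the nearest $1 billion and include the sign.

MPC = 1 − MPS = 1 − 0.46 = 0.54.
Spending multiplier = 1/(1 − MPC) = 1/(1 − 0.54) = 1/0.46 ≈ 2.174.
ΔY = k × ΔG = (−$767 billion) / 0.46 ≈ −$1,667 billion.

−$1,667 billion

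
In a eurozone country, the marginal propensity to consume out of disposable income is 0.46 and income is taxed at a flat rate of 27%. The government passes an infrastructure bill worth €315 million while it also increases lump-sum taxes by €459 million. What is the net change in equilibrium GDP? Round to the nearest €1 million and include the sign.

+€156 million

Expenditure multiplier = 1/(1 − c(1−t)) = 1/(1 − 0.46×0.73) = 1/0.6642 ≈ 1.506.
ΔG contributes k·ΔG = (+€315 million) / 0.6642 ≈ +€474.3 million.
ΔT of +€459 million changes first-round spending by −c·ΔT = −€211.14 million, contributing k·(−c·ΔT) = (−€211.14 million) / 0.6642 ≈ −€317.9 million.
Net ΔY = k(ΔG − c·ΔT) = (+€103.86 million) / 0.6642 ≈ +€156 million.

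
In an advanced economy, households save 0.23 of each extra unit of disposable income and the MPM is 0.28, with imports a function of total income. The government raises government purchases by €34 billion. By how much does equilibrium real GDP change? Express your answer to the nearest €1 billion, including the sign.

MPC = 1 − MPS = 1 − 0.23 = 0.77.
Government-spending multiplier = 1/(1 − c + m) = 1/(1 − 0.77 + 0.28) = 1/0.51 ≈ 1.961.
ΔY = k × ΔG = (+€34 billion) / 0.51 ≈ +€67 billion.

+€67 billion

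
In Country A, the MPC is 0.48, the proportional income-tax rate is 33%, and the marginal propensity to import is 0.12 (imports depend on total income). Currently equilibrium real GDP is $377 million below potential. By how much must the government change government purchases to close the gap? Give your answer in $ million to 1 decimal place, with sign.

Spending multiplier = 1/(1 − c(1−t) + m) = 1/(1 − 0.48×0.67 + 0.12) = 1/0.7984 ≈ 1.253.
Need ΔY = +$377 million, so ΔG = ΔY/k = (+$377 million) × 0.7984 ≈ +$301 million.
The government should increase government purchases by $301 million.

+$301.0 million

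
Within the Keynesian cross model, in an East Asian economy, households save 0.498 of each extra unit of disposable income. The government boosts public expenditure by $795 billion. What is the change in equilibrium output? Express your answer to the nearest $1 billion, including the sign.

MPC = 1 − MPS = 1 − 0.498 = 0.502.
Expenditure multiplier = 1/(1 − MPC) = 1/(1 − 0.502) = 1/0.498 ≈ 2.008.
ΔY = k × ΔG = (+$795 billion) / 0.498 ≈ +$1,596 billion.

+$1,596 billion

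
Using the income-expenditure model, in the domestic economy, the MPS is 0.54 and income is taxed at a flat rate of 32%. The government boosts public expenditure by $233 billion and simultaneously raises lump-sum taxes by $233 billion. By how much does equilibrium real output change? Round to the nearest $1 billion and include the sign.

+$183 billion

MPC = 1 − MPS = 1 − 0.54 = 0.46.
Expenditure multiplier = 1/(1 − c(1−t)) = 1/(1 − 0.46×0.68) = 1/0.6872 ≈ 1.455.
ΔG contributes k·ΔG = (+$233 billion) / 0.6872 ≈ +$339.1 billion.
ΔT of +$233 billion changes first-round spending by −c·ΔT = −$107.18 billion, contributing k·(−c·ΔT) = (−$107.18 billion) / 0.6872 ≈ −$156 billion.
Net ΔY = k(ΔG − c·ΔT) = (+$125.82 billion) / 0.6872 ≈ +$183 billion.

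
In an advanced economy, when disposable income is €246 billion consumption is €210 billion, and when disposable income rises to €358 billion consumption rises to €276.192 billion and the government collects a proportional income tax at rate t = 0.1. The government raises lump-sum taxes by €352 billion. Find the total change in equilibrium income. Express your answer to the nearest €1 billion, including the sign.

MPC = ΔC/ΔYd = (276.192 − 210)/(358 − 246) = 66.192/112 = 0.591.
A lump-sum tax change of +€352 billion shifts disposable income by −€352 billion; first-round consumption changes by −c × ΔT = −0.591 × (+€352 billion) = −€208.032 billion.
Expenditure multiplier = 1/(1 − c(1−t)) = 1/(1 − 0.591×0.9) = 1/0.4681 ≈ 2.136.
The tax multiplier is −c × k ≈ −1.263, so ΔY = k × (−c·ΔT) = (−€208.032 billion) / 0.4681 ≈ −€444 billion.

−€444 billion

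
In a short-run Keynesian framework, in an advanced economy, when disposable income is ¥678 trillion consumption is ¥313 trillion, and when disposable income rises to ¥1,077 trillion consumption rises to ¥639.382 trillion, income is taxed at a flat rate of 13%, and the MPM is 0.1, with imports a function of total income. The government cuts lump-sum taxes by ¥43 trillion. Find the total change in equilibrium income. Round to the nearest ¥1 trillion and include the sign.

MPC = ΔC/ΔYd = (639.382 − 313)/(1,077 − 678) = 326.382/399 = 0.818.
A lump-sum tax change of −¥43 trillion shifts disposable income by +¥43 trillion; first-round consumption changes by −c × ΔT = −0.818 × (−¥43 trillion) = +¥35.174 trillion.
Expenditure multiplier = 1/(1 − c(1−t) + m) = 1/(1 − 0.818×0.87 + 0.1) = 1/0.38834 ≈ 2.575.
The tax multiplier is −c × k ≈ −2.106, so ΔY = k × (−c·ΔT) = (+¥35.174 trillion) / 0.38834 ≈ +¥91 trillion.

+¥91 trillion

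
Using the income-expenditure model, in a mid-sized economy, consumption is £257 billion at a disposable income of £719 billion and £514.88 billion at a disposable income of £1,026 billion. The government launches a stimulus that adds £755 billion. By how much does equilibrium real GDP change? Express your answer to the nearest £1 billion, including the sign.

+£4,719 billion

MPC = ΔC/ΔYd = (514.88 − 257)/(1,026 − 719) = 257.88/307 = 0.84.
Government-spending multiplier = 1/(1 − MPC) = 1/(1 − 0.84) = 1/0.16 = 6.25.
ΔY = k × ΔG = (+£755 billion) / 0.16 ≈ +£4,719 billion.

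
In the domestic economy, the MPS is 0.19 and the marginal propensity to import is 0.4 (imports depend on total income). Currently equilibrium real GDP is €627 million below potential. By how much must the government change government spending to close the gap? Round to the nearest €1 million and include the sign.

+€370 million

MPC = 1 − MPS = 1 − 0.19 = 0.81.
Spending multiplier = 1/(1 − c + m) = 1/(1 − 0.81 + 0.4) = 1/0.59 ≈ 1.695.
Need ΔY = +€627 million, so ΔG = ΔY/k = (+€627 million) × 0.59 ≈ +€370 million.
The government should increase government spending by €370 million.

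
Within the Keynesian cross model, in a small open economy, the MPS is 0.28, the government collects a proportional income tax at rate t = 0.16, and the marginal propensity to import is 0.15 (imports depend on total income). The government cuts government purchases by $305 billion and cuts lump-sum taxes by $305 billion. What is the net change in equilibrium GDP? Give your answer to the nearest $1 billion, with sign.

MPC = 1 − MPS = 1 − 0.28 = 0.72.
Expenditure multiplier = 1/(1 − c(1−t) + m) = 1/(1 − 0.72×0.84 + 0.15) = 1/0.5452 ≈ 1.834.
ΔG contributes k·ΔG = (−$305 billion) / 0.5452 ≈ −$559.4 billion.
ΔT of −$305 billion changes first-round spending by −c·ΔT = +$219.6 billion, contributing k·(−c·ΔT) = (+$219.6 billion) / 0.5452 ≈ +$402.8 billion.
Net ΔY = k(ΔG − c·ΔT) = (−$85.4 billion) / 0.5452 ≈ −$157 billion.

−$157 billion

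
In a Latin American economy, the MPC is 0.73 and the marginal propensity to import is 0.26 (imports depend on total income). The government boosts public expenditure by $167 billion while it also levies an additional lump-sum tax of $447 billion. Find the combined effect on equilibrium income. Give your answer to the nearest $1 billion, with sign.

Expenditure multiplier = 1/(1 − c + m) = 1/(1 − 0.73 + 0.26) = 1/0.53 ≈ 1.887.
ΔG contributes k·ΔG = (+$167 billion) / 0.53 ≈ +$315.1 billion.
ΔT of +$447 billion changes first-round spending by −c·ΔT = −$326.31 billion, contributing k·(−c·ΔT) = (−$326.31 billion) / 0.53 ≈ −$615.7 billion.
Net ΔY = k(ΔG − c·ΔT) = (−$159.31 billion) / 0.53 ≈ −$301 billion.

−$301 billion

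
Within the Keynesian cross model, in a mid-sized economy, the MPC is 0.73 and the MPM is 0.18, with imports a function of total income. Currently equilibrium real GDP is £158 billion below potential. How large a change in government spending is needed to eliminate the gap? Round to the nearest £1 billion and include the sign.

Spending multiplier = 1/(1 − c + m) = 1/(1 − 0.73 + 0.18) = 1/0.45 ≈ 2.222.
Need ΔY = +£158 billion, so ΔG = ΔY/k = (+£158 billion) × 0.45 ≈ +£71 billion.
The government should increase government spending by £71 billion.

+£71 billion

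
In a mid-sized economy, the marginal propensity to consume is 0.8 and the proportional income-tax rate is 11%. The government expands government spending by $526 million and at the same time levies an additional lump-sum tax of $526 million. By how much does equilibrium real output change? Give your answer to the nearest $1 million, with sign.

Expenditure multiplier = 1/(1 − c(1−t)) = 1/(1 − 0.8×0.89) = 1/0.288 ≈ 3.472.
ΔG contributes k·ΔG = (+$526 million) / 0.288 ≈ +$1,826.4 million.
ΔT of +$526 million changes first-round spending by −c·ΔT = −$420.8 million, contributing k·(−c·ΔT) = (−$420.8 million) / 0.288 ≈ −$1,461.1 million.
Net ΔY = k(ΔG − c·ΔT) = (+$105.2 million) / 0.288 ≈ +$365 million.

+$365 million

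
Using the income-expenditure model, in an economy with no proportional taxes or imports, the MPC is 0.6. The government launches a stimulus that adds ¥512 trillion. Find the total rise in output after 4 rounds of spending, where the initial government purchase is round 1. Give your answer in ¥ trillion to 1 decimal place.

¥1,114.1 trillion

Round 1 adds ΔG = ¥512 trillion; each later round is MPC = 0.6 times the previous.
After 4 rounds: 512 + 307.2 + 184.32 + 110.592 = ΔG·(1 − c^4)/(1 − c) = 512 × (1 − 0.1296)/0.4 ≈ ¥1,114.1 trillion.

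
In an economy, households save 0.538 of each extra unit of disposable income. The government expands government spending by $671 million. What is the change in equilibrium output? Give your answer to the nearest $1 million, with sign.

+$1,247 million

MPC = 1 − MPS = 1 − 0.538 = 0.462.
Government-spending multiplier = 1/(1 − MPC) = 1/(1 − 0.462) = 1/0.538 ≈ 1.859.
ΔY = k × ΔG = (+$671 million) / 0.538 ≈ +$1,247 million.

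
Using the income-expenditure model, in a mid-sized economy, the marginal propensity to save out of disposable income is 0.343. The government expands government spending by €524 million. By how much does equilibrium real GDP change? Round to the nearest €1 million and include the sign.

MPC = 1 − MPS = 1 − 0.343 = 0.657.
Government-spending multiplier = 1/(1 − MPC) = 1/(1 − 0.657) = 1/0.343 ≈ 2.915.
ΔY = k × ΔG = (+€524 million) / 0.343 ≈ +€1,528 million.

+€1,528 million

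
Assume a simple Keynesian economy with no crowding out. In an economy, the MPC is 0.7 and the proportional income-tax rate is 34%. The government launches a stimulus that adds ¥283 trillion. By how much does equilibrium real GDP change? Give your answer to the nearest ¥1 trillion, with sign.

+¥526 trillion

Spending multiplier = 1/(1 − c(1−t)) = 1/(1 − 0.7×0.66) = 1/0.538 ≈ 1.859.
ΔY = k × ΔG = (+¥283 trillion) / 0.538 ≈ +¥526 trillion.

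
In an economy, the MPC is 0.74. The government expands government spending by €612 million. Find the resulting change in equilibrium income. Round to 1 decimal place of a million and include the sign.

+€2,353.8 million

Government-spending multiplier = 1/(1 − MPC) = 1/(1 − 0.74) = 1/0.26 ≈ 3.846.
ΔY = k × ΔG = (+€612 million) / 0.26 ≈ +€2,353.8 million.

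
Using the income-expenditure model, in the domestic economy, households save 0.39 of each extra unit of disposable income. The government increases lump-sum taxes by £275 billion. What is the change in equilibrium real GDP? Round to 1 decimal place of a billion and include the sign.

−£430.1 billion

MPC = 1 − MPS = 1 − 0.39 = 0.61.
A lump-sum tax change of +£275 billion shifts disposable income by −£275 billion; first-round consumption changes by −c × ΔT = −0.61 × (+£275 billion) = −£167.75 billion.
Expenditure multiplier = 1/(1 − MPC) = 1/(1 − 0.61) = 1/0.39 ≈ 2.564.
The tax multiplier is −c × k ≈ −1.564, so ΔY = k × (−c·ΔT) = (−£167.75 billion) / 0.39 ≈ −£430.1 billion.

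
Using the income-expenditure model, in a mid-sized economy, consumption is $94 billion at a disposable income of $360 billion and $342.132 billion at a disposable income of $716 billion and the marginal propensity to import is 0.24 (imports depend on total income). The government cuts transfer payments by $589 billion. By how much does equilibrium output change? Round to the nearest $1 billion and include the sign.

−$756 billion

MPC = ΔC/ΔYd = (342.132 − 94)/(716 − 360) = 248.132/356 = 0.697.
The transfer change shifts disposable income by −$589 billion, so first-round consumption changes by c·ΔTR = 0.697 × (−$589 billion) = −$410.533 billion.
Expenditure multiplier = 1/(1 − c + m) = 1/(1 − 0.697 + 0.24) = 1/0.543 ≈ 1.842.
The transfer multiplier is c × k ≈ 1.284, so ΔY = k × (c·ΔTR) = (−$410.533 billion) / 0.543 ≈ −$756 billion.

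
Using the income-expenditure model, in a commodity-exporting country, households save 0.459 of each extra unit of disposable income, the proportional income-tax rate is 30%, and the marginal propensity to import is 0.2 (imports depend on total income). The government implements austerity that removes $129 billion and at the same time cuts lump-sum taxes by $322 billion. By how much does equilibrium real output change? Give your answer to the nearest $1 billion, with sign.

+$55 billion

MPC = 1 − MPS = 1 − 0.459 = 0.541.
Expenditure multiplier = 1/(1 − c(1−t) + m) = 1/(1 − 0.541×0.7 + 0.2) = 1/0.8213 ≈ 1.218.
ΔG contributes k·ΔG = (−$129 billion) / 0.8213 ≈ −$157.1 billion.
ΔT of −$322 billion changes first-round spending by −c·ΔT = +$174.202 billion, contributing k·(−c·ΔT) = (+$174.202 billion) / 0.8213 ≈ +$212.1 billion.
Net ΔY = k(ΔG − c·ΔT) = (+$45.202 billion) / 0.8213 ≈ +$55 billion.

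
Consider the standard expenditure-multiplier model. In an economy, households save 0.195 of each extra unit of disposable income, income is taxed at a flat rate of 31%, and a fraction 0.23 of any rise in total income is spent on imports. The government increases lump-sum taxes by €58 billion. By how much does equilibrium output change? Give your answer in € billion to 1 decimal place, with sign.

MPC = 1 − MPS = 1 − 0.195 = 0.805.
A lump-sum tax change of +€58 billion shifts disposable income by −€58 billion; first-round consumption changes by −c × ΔT = −0.805 × (+€58 billion) = −€46.69 billion.
Expenditure multiplier = 1/(1 − c(1−t) + m) = 1/(1 − 0.805×0.69 + 0.23) = 1/0.67455 ≈ 1.482.
The tax multiplier is −c × k ≈ −1.193, so ΔY = k × (−c·ΔT) = (−€46.69 billion) / 0.67455 ≈ −€69.2 billion.

−€69.2 billion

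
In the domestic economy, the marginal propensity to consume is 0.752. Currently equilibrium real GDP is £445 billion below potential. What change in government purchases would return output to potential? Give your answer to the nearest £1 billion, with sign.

+£110 billion

Spending multiplier = 1/(1 − MPC) = 1/(1 − 0.752) = 1/0.248 ≈ 4.032.
Need ΔY = +£445 billion, so ΔG = ΔY/k = (+£445 billion) × 0.248 ≈ +£110 billion.
The government should increase government purchases by £110 billion.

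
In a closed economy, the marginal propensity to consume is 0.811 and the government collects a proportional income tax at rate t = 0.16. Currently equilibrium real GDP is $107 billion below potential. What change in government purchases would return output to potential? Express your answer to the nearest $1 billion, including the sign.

Spending multiplier = 1/(1 − c(1−t)) = 1/(1 − 0.811×0.84) = 1/0.31876 ≈ 3.137.
Need ΔY = +$107 billion, so ΔG = ΔY/k = (+$107 billion) × 0.31876 ≈ +$34 billion.
The government should increase government purchases by $34 billion.

+$34 billion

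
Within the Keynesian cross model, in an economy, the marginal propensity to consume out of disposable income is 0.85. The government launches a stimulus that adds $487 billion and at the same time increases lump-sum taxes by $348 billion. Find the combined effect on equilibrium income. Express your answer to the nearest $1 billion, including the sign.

Expenditure multiplier = 1/(1 − MPC) = 1/(1 − 0.85) = 1/0.15 ≈ 6.667.
ΔG contributes k·ΔG = (+$487 billion) / 0.15 ≈ +$3,246.7 billion.
ΔT of +$348 billion changes first-round spending by −c·ΔT = −$295.8 billion, contributing k·(−c·ΔT) = (−$295.8 billion) / 0.15 = −$1,972 billion.
Net ΔY = k(ΔG − c·ΔT) = (+$191.2 billion) / 0.15 ≈ +$1,275 billion.

+$1,275 billion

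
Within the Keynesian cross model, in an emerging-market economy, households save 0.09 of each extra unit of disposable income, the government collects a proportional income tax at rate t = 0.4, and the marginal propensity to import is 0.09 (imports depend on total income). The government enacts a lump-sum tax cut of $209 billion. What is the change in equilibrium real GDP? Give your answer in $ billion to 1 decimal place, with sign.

+$349.6 billion

MPC = 1 − MPS = 1 − 0.09 = 0.91.
A lump-sum tax change of −$209 billion shifts disposable income by +$209 billion; first-round consumption changes by −c × ΔT = −0.91 × (−$209 billion) = +$190.19 billion.
Expenditure multiplier = 1/(1 − c(1−t) + m) = 1/(1 − 0.91×0.6 + 0.09) = 1/0.544 ≈ 1.838.
The tax multiplier is −c × k ≈ −1.673, so ΔY = k × (−c·ΔT) = (+$190.19 billion) / 0.544 ≈ +$349.6 billion.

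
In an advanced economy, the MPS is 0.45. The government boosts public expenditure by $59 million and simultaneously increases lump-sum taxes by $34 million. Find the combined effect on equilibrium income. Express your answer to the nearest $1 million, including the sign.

MPC = 1 − MPS = 1 − 0.45 = 0.55.
Expenditure multiplier = 1/(1 − MPC) = 1/(1 − 0.55) = 1/0.45 ≈ 2.222.
ΔG contributes k·ΔG = (+$59 million) / 0.45 ≈ +$131.1 million.
ΔT of +$34 million changes first-round spending by −c·ΔT = −$18.7 million, contributing k·(−c·ΔT) = (−$18.7 million) / 0.45 ≈ −$41.6 million.
Net ΔY = k(ΔG − c·ΔT) = (+$40.3 million) / 0.45 ≈ +$90 million.

+$90 million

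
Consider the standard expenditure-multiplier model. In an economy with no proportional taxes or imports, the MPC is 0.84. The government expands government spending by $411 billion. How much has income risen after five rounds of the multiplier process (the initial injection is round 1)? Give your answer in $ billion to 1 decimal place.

$1,494.5 billion

Round 1 adds ΔG = $411 billion; each later round is MPC = 0.84 times the previous.
After 5 rounds: 411 + 345.24 + 290.0016 + 243.601344 + 204.62512896 = ΔG·(1 − c^5)/(1 − c) = 411 × (1 − 0.4182119424)/0.16 ≈ $1,494.5 billion.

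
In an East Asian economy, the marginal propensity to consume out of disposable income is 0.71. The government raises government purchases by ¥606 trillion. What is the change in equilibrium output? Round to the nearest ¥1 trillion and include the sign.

+¥2,090 trillion

Spending multiplier = 1/(1 − MPC) = 1/(1 − 0.71) = 1/0.29 ≈ 3.448.
ΔY = k × ΔG = (+¥606 trillion) / 0.29 ≈ +¥2,090 trillion.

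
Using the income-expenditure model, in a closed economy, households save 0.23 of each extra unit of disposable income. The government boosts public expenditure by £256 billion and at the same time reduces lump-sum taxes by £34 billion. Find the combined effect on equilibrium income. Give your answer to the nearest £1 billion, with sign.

MPC = 1 − MPS = 1 − 0.23 = 0.77.
Expenditure multiplier = 1/(1 − MPC) = 1/(1 − 0.77) = 1/0.23 ≈ 4.348.
ΔG contributes k·ΔG = (+£256 billion) / 0.23 ≈ +£1,113 billion.
ΔT of −£34 billion changes first-round spending by −c·ΔT = +£26.18 billion, contributing k·(−c·ΔT) = (+£26.18 billion) / 0.23 ≈ +£113.8 billion.
Net ΔY = k(ΔG − c·ΔT) = (+£282.18 billion) / 0.23 ≈ +£1,227 billion.

+£1,227 billion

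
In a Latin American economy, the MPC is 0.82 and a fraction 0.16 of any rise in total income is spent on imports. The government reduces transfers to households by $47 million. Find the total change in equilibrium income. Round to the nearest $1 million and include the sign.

The transfer change shifts disposable income by −$47 million, so first-round consumption changes by c·ΔTR = 0.82 × (−$47 million) = −$38.54 million.
Expenditure multiplier = 1/(1 − c + m) = 1/(1 − 0.82 + 0.16) = 1/0.34 ≈ 2.941.
The transfer multiplier is c × k ≈ 2.412, so ΔY = k × (c·ΔTR) = (−$38.54 million) / 0.34 ≈ −$113 million.

−$113 million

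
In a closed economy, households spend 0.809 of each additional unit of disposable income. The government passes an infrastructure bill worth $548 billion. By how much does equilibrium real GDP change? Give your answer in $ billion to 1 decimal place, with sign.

Expenditure multiplier = 1/(1 − MPC) = 1/(1 − 0.809) = 1/0.191 ≈ 5.236.
ΔY = k × ΔG = (+$548 billion) / 0.191 ≈ +$2,869.1 billion.

+$2,869.1 billion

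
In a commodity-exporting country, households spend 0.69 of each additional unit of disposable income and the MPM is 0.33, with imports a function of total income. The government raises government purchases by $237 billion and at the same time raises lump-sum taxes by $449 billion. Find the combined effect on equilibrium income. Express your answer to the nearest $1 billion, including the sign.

Expenditure multiplier = 1/(1 − c + m) = 1/(1 − 0.69 + 0.33) = 1/0.64 ≈ 1.563.
ΔG contributes k·ΔG = (+$237 billion) / 0.64 ≈ +$370.3 billion.
ΔT of +$449 billion changes first-round spending by −c·ΔT = −$309.81 billion, contributing k·(−c·ΔT) = (−$309.81 billion) / 0.64 ≈ −$484.1 billion.
Net ΔY = k(ΔG − c·ΔT) = (−$72.81 billion) / 0.64 ≈ −$114 billion.

−$114 billion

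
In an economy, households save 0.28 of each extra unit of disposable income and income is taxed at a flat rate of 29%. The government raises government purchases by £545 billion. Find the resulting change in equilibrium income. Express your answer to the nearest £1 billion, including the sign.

MPC = 1 − MPS = 1 − 0.28 = 0.72.
Spending multiplier = 1/(1 − c(1−t)) = 1/(1 − 0.72×0.71) = 1/0.4888 ≈ 2.046.
ΔY = k × ΔG = (+£545 billion) / 0.4888 ≈ +£1,115 billion.

+£1,115 billion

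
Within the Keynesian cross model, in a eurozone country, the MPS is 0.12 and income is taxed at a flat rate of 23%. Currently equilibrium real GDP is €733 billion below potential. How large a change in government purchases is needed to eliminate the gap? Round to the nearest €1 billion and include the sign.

+€236 billion

MPC = 1 − MPS = 1 − 0.12 = 0.88.
Spending multiplier = 1/(1 − c(1−t)) = 1/(1 − 0.88×0.77) = 1/0.3224 ≈ 3.102.
Need ΔY = +€733 billion, so ΔG = ΔY/k = (+€733 billion) × 0.3224 ≈ +€236 billion.
The government should increase government purchases by €236 billion.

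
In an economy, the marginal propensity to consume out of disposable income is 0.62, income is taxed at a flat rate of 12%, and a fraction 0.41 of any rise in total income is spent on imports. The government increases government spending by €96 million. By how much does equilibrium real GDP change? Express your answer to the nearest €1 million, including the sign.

Expenditure multiplier = 1/(1 − c(1−t) + m) = 1/(1 − 0.62×0.88 + 0.41) = 1/0.8644 ≈ 1.157.
ΔY = k × ΔG = (+€96 million) / 0.8644 ≈ +€111 million.

+€111 million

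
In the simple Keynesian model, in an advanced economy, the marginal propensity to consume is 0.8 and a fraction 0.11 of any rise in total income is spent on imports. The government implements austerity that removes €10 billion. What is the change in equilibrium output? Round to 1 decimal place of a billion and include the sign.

−€32.3 billion

Expenditure multiplier = 1/(1 − c + m) = 1/(1 − 0.8 + 0.11) = 1/0.31 ≈ 3.226.
ΔY = k × ΔG = (−€10 billion) / 0.31 ≈ −€32.3 billion.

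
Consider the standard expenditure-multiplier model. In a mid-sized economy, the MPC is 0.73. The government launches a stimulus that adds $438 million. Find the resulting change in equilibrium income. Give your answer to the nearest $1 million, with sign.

+$1,622 million

Government-spending multiplier = 1/(1 − MPC) = 1/(1 − 0.73) = 1/0.27 ≈ 3.704.
ΔY = k × ΔG = (+$438 million) / 0.27 ≈ +$1,622 million.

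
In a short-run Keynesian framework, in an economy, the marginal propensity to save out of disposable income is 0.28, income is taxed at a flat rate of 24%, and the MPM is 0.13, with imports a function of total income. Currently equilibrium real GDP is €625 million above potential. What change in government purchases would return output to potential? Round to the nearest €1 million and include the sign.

−€364 million

MPC = 1 − MPS = 1 − 0.28 = 0.72.
Spending multiplier = 1/(1 − c(1−t) + m) = 1/(1 − 0.72×0.76 + 0.13) = 1/0.5828 ≈ 1.716.
Need ΔY = −€625 million, so ΔG = ΔY/k = (−€625 million) × 0.5828 ≈ −€364 million.
The government should cut government purchases by €364 million.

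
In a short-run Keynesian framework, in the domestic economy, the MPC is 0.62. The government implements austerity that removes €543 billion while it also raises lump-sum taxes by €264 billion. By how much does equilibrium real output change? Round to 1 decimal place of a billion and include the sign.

−€1,859.7 billion

Expenditure multiplier = 1/(1 − MPC) = 1/(1 − 0.62) = 1/0.38 ≈ 2.632.
ΔG contributes k·ΔG = (−€543 billion) / 0.38 ≈ −€1,428.9 billion.
ΔT of +€264 billion changes first-round spending by −c·ΔT = −€163.68 billion, contributing k·(−c·ΔT) = (−€163.68 billion) / 0.38 ≈ −€430.7 billion.
Net ΔY = k(ΔG − c·ΔT) = (−€706.68 billion) / 0.38 ≈ −€1,859.7 billion.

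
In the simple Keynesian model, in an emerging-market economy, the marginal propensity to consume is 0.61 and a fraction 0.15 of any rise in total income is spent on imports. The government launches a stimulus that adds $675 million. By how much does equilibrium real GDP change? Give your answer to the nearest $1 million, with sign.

Spending multiplier = 1/(1 − c + m) = 1/(1 − 0.61 + 0.15) = 1/0.54 ≈ 1.852.
ΔY = k × ΔG = (+$675 million) / 0.54 = +$1,250 million.

+$1,250 million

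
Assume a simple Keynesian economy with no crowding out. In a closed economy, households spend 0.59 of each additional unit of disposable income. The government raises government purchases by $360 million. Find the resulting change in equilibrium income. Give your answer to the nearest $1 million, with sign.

+$878 million

Expenditure multiplier = 1/(1 − MPC) = 1/(1 − 0.59) = 1/0.41 ≈ 2.439.
ΔY = k × ΔG = (+$360 million) / 0.41 ≈ +$878 million.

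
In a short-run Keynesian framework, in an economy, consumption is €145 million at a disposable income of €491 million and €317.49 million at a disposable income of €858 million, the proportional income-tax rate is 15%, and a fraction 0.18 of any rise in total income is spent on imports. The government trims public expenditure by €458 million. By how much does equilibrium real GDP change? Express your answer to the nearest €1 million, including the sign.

MPC = ΔC/ΔYd = (317.49 − 145)/(858 − 491) = 172.49/367 = 0.47.
Spending multiplier = 1/(1 − c(1−t) + m) = 1/(1 − 0.47×0.85 + 0.18) = 1/0.7805 ≈ 1.281.
ΔY = k × ΔG = (−€458 million) / 0.7805 ≈ −€587 million.

−€587 million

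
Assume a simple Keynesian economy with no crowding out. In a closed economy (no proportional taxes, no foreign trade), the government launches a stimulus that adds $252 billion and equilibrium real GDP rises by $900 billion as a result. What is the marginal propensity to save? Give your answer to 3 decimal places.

Implied spending multiplier k = ΔY/ΔG = 900/252 ≈ 3.5714.
Since k = 1/(1 − MPC), MPC = 1 − 1/k = 1 − ΔG/ΔY = 1 − 252/900 = 0.720.
MPS = 1 − MPC = 0.280.

0.280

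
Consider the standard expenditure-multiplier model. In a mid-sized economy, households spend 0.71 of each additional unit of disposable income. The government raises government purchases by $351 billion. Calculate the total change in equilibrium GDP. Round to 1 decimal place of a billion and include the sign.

+$1,210.3 billion

Expenditure multiplier = 1/(1 − MPC) = 1/(1 − 0.71) = 1/0.29 ≈ 3.448.
ΔY = k × ΔG = (+$351 billion) / 0.29 ≈ +$1,210.3 billion.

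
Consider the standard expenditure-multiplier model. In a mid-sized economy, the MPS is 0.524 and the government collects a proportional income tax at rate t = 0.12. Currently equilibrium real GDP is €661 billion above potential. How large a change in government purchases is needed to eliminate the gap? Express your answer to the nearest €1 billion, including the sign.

−€384 billion

MPC = 1 − MPS = 1 − 0.524 = 0.476.
Spending multiplier = 1/(1 − c(1−t)) = 1/(1 − 0.476×0.88) = 1/0.58112 ≈ 1.721.
Need ΔY = −€661 billion, so ΔG = ΔY/k = (−€661 billion) × 0.58112 ≈ −€384 billion.
The government should cut government purchases by €384 billion.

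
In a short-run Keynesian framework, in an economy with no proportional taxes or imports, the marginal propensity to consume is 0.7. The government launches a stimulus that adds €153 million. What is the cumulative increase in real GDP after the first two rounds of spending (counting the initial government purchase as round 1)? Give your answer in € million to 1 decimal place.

Round 1 adds ΔG = €153 million; each later round is MPC = 0.7 times the previous.
After 2 rounds: 153 + 107.1 = ΔG·(1 − c^2)/(1 − c) = 153 × (1 − 0.49)/0.3 = €260.1 million.

€260.1 million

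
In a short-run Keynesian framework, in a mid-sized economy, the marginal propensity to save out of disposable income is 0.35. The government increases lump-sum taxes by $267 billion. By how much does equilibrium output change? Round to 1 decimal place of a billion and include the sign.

−$495.9 billion

MPC = 1 − MPS = 1 − 0.35 = 0.65.
A lump-sum tax change of +$267 billion shifts disposable income by −$267 billion; first-round consumption changes by −c × ΔT = −0.65 × (+$267 billion) = −$173.55 billion.
Expenditure multiplier = 1/(1 − MPC) = 1/(1 − 0.65) = 1/0.35 ≈ 2.857.
The tax multiplier is −c × k ≈ −1.857, so ΔY = k × (−c·ΔT) = (−$173.55 billion) / 0.35 ≈ −$495.9 billion.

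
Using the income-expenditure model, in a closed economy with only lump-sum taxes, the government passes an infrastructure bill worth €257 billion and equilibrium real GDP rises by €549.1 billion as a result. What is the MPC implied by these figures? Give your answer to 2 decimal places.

0.53

Implied spending multiplier k = ΔY/ΔG = 549.1/257 ≈ 2.1366.
Since k = 1/(1 − MPC), MPC = 1 − 1/k = 1 − ΔG/ΔY = 1 − 257/549.1 ≈ 0.53.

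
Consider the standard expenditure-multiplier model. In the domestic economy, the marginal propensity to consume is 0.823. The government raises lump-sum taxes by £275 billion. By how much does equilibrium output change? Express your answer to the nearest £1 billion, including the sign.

−£1,279 billion

A lump-sum tax change of +£275 billion shifts disposable income by −£275 billion; first-round consumption changes by −c × ΔT = −0.823 × (+£275 billion) = −£226.325 billion.
Expenditure multiplier = 1/(1 − MPC) = 1/(1 − 0.823) = 1/0.177 ≈ 5.65.
The tax multiplier is −c × k ≈ −4.65, so ΔY = k × (−c·ΔT) = (−£226.325 billion) / 0.177 ≈ −£1,279 billion.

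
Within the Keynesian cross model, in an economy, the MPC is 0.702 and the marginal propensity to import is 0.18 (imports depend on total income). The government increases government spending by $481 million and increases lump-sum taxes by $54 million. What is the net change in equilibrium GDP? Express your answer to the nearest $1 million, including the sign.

Expenditure multiplier = 1/(1 − c + m) = 1/(1 − 0.702 + 0.18) = 1/0.478 ≈ 2.092.
ΔG contributes k·ΔG = (+$481 million) / 0.478 ≈ +$1,006.3 million.
ΔT of +$54 million changes first-round spending by −c·ΔT = −$37.908 million, contributing k·(−c·ΔT) = (−$37.908 million) / 0.478 ≈ −$79.3 million.
Net ΔY = k(ΔG − c·ΔT) = (+$443.092 million) / 0.478 ≈ +$927 million.

+$927 million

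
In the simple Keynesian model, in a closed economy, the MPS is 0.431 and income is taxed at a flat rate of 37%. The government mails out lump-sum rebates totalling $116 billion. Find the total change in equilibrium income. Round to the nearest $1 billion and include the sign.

MPC = 1 − MPS = 1 − 0.431 = 0.569.
A lump-sum tax change of −$116 billion shifts disposable income by +$116 billion; first-round consumption changes by −c × ΔT = −0.569 × (−$116 billion) = +$66.004 billion.
Expenditure multiplier = 1/(1 − c(1−t)) = 1/(1 − 0.569×0.63) = 1/0.64153 ≈ 1.559.
The tax multiplier is −c × k ≈ −0.887, so ΔY = k × (−c·ΔT) = (+$66.004 billion) / 0.64153 ≈ +$103 billion.

+$103 billion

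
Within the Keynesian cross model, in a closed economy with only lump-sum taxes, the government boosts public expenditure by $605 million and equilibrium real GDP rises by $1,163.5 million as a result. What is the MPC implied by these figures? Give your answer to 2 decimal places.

0.48

Implied spending multiplier k = ΔY/ΔG = 1,163.5/605 ≈ 1.9231.
Since k = 1/(1 − MPC), MPC = 1 − 1/k = 1 − ΔG/ΔY = 1 − 605/1,163.5 ≈ 0.48.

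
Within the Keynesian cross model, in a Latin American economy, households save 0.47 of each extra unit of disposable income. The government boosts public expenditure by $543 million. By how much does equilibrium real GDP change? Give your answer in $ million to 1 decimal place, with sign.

+$1,155.3 million

MPC = 1 − MPS = 1 − 0.47 = 0.53.
Spending multiplier = 1/(1 − MPC) = 1/(1 − 0.53) = 1/0.47 ≈ 2.128.
ΔY = k × ΔG = (+$543 million) / 0.47 ≈ +$1,155.3 million.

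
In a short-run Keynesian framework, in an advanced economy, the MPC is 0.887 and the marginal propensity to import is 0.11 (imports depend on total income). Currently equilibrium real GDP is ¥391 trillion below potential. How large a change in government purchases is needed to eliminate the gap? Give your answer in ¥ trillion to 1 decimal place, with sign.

Spending multiplier = 1/(1 − c + m) = 1/(1 − 0.887 + 0.11) = 1/0.223 ≈ 4.484.
Need ΔY = +¥391 trillion, so ΔG = ΔY/k = (+¥391 trillion) × 0.223 ≈ +¥87.2 trillion.
The government should increase government purchases by ¥87.2 trillion.

+¥87.2 trillion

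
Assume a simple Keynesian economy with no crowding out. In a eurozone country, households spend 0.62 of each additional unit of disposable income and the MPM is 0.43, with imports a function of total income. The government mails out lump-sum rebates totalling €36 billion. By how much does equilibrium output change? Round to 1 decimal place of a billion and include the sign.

+€27.6 billion

A lump-sum tax change of −€36 billion shifts disposable income by +€36 billion; first-round consumption changes by −c × ΔT = −0.62 × (−€36 billion) = +€22.32 billion.
Expenditure multiplier = 1/(1 − c + m) = 1/(1 − 0.62 + 0.43) = 1/0.81 ≈ 1.235.
The tax multiplier is −c × k ≈ −0.765, so ΔY = k × (−c·ΔT) = (+€22.32 billion) / 0.81 ≈ +€27.6 billion.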